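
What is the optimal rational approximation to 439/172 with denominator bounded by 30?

74/29

Expand x = 439/172 as a continued fraction with the Euclidean algorithm:
  439 = 2*172 + 95, so a_0 = 2.
  172 = 1*95 + 77, so a_1 = 1.
  95 = 1*77 + 18, so a_2 = 1.
  77 = 4*18 + 5, so a_3 = 4.
  18 = 3*5 + 3, so a_4 = 3.
  5 = 1*3 + 2, so a_5 = 1.
  3 = 1*2 + 1, so a_6 = 1.
  2 = 2*1 + 0, so a_7 = 2.
so x = [2; 1, 1, 4, 3, 1, 1, 2].
Convergents (p_i = a_i*p_{i-1} + p_{i-2}, q_i = a_i*q_{i-1} + q_{i-2} with p_{-2}=0, p_{-1}=1, q_{-2}=1, q_{-1}=0), until the denominator exceeds 30:
  i=0: a_0=2, p_0 = 2*1 + 0 = 2, q_0 = 2*0 + 1 = 1.
  i=1: a_1=1, p_1 = 1*2 + 1 = 3, q_1 = 1*1 + 0 = 1.
  i=2: a_2=1, p_2 = 1*3 + 2 = 5, q_2 = 1*1 + 1 = 2.
  i=3: a_3=4, p_3 = 4*5 + 3 = 23, q_3 = 4*2 + 1 = 9.
  i=4: a_4=3, p_4 = 3*23 + 5 = 74, q_4 = 3*9 + 2 = 29.
  i=5: a_5=1, p_5 = 1*74 + 23 = 97, q_5 = 1*29 + 9 = 38.
q_5 = 38 > 30, so the last convergent with denominator <= 30 is p_4/q_4 = 74/29.
The closest fraction with denominator <= 30 is either p_4/q_4 or the intermediate fraction (k*p_4 + p_3)/(k*q_4 + q_3) with the largest k >= 1 whose denominator stays <= 30; these approach x as k grows, and every other convergent or intermediate fraction in range is farther away.
Largest k: floor((30 - q_3)/q_4) = floor((30 - 9)/29) = 0.
Since k = 0, no intermediate fraction beyond p_4/q_4 has denominator <= 30, so the convergent 74/29 is the closest (its error is |439*29 - 74*172|/(172*29) = 3/4988).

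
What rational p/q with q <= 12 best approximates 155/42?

Expand x = 155/42 as a continued fraction with the Euclidean algorithm:
  155 = 3*42 + 29, so a_0 = 3.
  42 = 1*29 + 13, so a_1 = 1.
  29 = 2*13 + 3, so a_2 = 2.
  13 = 4*3 + 1, so a_3 = 4.
  3 = 3*1 + 0, so a_4 = 3.
so x = [3; 1, 2, 4, 3].
Convergents (p_i = a_i*p_{i-1} + p_{i-2}, q_i = a_i*q_{i-1} + q_{i-2} with p_{-2}=0, p_{-1}=1, q_{-2}=1, q_{-1}=0), until the denominator exceeds 12:
  i=0: a_0=3, p_0 = 3*1 + 0 = 3, q_0 = 3*0 + 1 = 1.
  i=1: a_1=1, p_1 = 1*3 + 1 = 4, q_1 = 1*1 + 0 = 1.
  i=2: a_2=2, p_2 = 2*4 + 3 = 11, q_2 = 2*1 + 1 = 3.
  i=3: a_3=4, p_3 = 4*11 + 4 = 48, q_3 = 4*3 + 1 = 13.
q_3 = 13 > 12, so the last convergent with denominator <= 12 is p_2/q_2 = 11/3.
The closest fraction with denominator <= 12 is either p_2/q_2 or the intermediate fraction (k*p_2 + p_1)/(k*q_2 + q_1) with the largest k >= 1 whose denominator stays <= 12; these approach x as k grows, and every other convergent or intermediate fraction in range is farther away.
Largest k: floor((12 - q_1)/q_2) = floor((12 - 1)/3) = 3.
That gives (3*11 + 4)/(3*3 + 1) = 37/10.
Compare the errors: |x - 11/3| = |155*3 - 11*42|/(42*3) = 3/126, and |x - 37/10| = |155*10 - 37*42|/(42*10) = 4/420.
Cross-multiplying, 4*126 = 504 < 1260 = 3*420, so 4/420 is smaller: the intermediate fraction 37/10 is closer to x than 11/3.

37/10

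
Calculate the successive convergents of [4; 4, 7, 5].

4/1, 17/4, 123/29, 632/149

Using the convergent recurrence p_i = a_i*p_{i-1} + p_{i-2}, q_i = a_i*q_{i-1} + q_{i-2} with p_{-2}=0, p_{-1}=1, q_{-2}=1, q_{-1}=0:
  i=0: a_0=4, p_0 = 4*1 + 0 = 4, q_0 = 4*0 + 1 = 1.
  i=1: a_1=4, p_1 = 4*4 + 1 = 17, q_1 = 4*1 + 0 = 4.
  i=2: a_2=7, p_2 = 7*17 + 4 = 123, q_2 = 7*4 + 1 = 29.
  i=3: a_3=5, p_3 = 5*123 + 17 = 632, q_3 = 5*29 + 4 = 149.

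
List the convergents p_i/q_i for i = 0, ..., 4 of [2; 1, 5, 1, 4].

Using the convergent recurrence p_i = a_i*p_{i-1} + p_{i-2}, q_i = a_i*q_{i-1} + q_{i-2} with p_{-2}=0, p_{-1}=1, q_{-2}=1, q_{-1}=0:
  i=0: a_0=2, p_0 = 2*1 + 0 = 2, q_0 = 2*0 + 1 = 1.
  i=1: a_1=1, p_1 = 1*2 + 1 = 3, q_1 = 1*1 + 0 = 1.
  i=2: a_2=5, p_2 = 5*3 + 2 = 17, q_2 = 5*1 + 1 = 6.
  i=3: a_3=1, p_3 = 1*17 + 3 = 20, q_3 = 1*6 + 1 = 7.
  i=4: a_4=4, p_4 = 4*20 + 17 = 97, q_4 = 4*7 + 6 = 34.

2/1, 3/1, 17/6, 20/7, 97/34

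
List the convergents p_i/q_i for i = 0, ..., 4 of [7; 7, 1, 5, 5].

Using the convergent recurrence p_i = a_i*p_{i-1} + p_{i-2}, q_i = a_i*q_{i-1} + q_{i-2} with p_{-2}=0, p_{-1}=1, q_{-2}=1, q_{-1}=0:
  i=0: a_0=7, p_0 = 7*1 + 0 = 7, q_0 = 7*0 + 1 = 1.
  i=1: a_1=7, p_1 = 7*7 + 1 = 50, q_1 = 7*1 + 0 = 7.
  i=2: a_2=1, p_2 = 1*50 + 7 = 57, q_2 = 1*7 + 1 = 8.
  i=3: a_3=5, p_3 = 5*57 + 50 = 335, q_3 = 5*8 + 7 = 47.
  i=4: a_4=5, p_4 = 5*335 + 57 = 1732, q_4 = 5*47 + 8 = 243.

7/1, 50/7, 57/8, 335/47, 1732/243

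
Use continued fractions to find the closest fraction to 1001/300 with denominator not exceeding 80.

267/80

Expand x = 1001/300 as a continued fraction with the Euclidean algorithm:
  1001 = 3*300 + 101, so a_0 = 3.
  300 = 2*101 + 98, so a_1 = 2.
  101 = 1*98 + 3, so a_2 = 1.
  98 = 32*3 + 2, so a_3 = 32.
  3 = 1*2 + 1, so a_4 = 1.
  2 = 2*1 + 0, so a_5 = 2.
so x = [3; 2, 1, 32, 1, 2].
Convergents (p_i = a_i*p_{i-1} + p_{i-2}, q_i = a_i*q_{i-1} + q_{i-2} with p_{-2}=0, p_{-1}=1, q_{-2}=1, q_{-1}=0), until the denominator exceeds 80:
  i=0: a_0=3, p_0 = 3*1 + 0 = 3, q_0 = 3*0 + 1 = 1.
  i=1: a_1=2, p_1 = 2*3 + 1 = 7, q_1 = 2*1 + 0 = 2.
  i=2: a_2=1, p_2 = 1*7 + 3 = 10, q_2 = 1*2 + 1 = 3.
  i=3: a_3=32, p_3 = 32*10 + 7 = 327, q_3 = 32*3 + 2 = 98.
q_3 = 98 > 80, so the last convergent with denominator <= 80 is p_2/q_2 = 10/3.
The closest fraction with denominator <= 80 is either p_2/q_2 or the intermediate fraction (k*p_2 + p_1)/(k*q_2 + q_1) with the largest k >= 1 whose denominator stays <= 80; these approach x as k grows, and every other convergent or intermediate fraction in range is farther away.
Largest k: floor((80 - q_1)/q_2) = floor((80 - 2)/3) = 26.
That gives (26*10 + 7)/(26*3 + 2) = 267/80.
Compare the errors: |x - 10/3| = |1001*3 - 10*300|/(300*3) = 3/900, and |x - 267/80| = |1001*80 - 267*300|/(300*80) = 20/24000.
Cross-multiplying, 20*900 = 18000 < 72000 = 3*24000, so 20/24000 is smaller: the intermediate fraction 267/80 is closer to x than 10/3.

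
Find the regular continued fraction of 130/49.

[2; 1, 1, 1, 7, 2]

Run the Euclidean algorithm on 130 and 49; the successive quotients are the partial quotients a_0, a_1, ... (each step inverts the fractional part left over by the previous one):
  130 = 2*49 + 32, so a_0 = 2.
  49 = 1*32 + 17, so a_1 = 1.
  32 = 1*17 + 15, so a_2 = 1.
  17 = 1*15 + 2, so a_3 = 1.
  15 = 7*2 + 1, so a_4 = 7.
  2 = 2*1 + 0, so a_5 = 2.
The remainder reaches 0 after 6 divisions, so the expansion has 6 partial quotients, read off in order.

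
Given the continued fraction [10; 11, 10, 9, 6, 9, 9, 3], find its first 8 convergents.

Using the convergent recurrence p_i = a_i*p_{i-1} + p_{i-2}, q_i = a_i*q_{i-1} + q_{i-2} with p_{-2}=0, p_{-1}=1, q_{-2}=1, q_{-1}=0:
  i=0: a_0=10, p_0 = 10*1 + 0 = 10, q_0 = 10*0 + 1 = 1.
  i=1: a_1=11, p_1 = 11*10 + 1 = 111, q_1 = 11*1 + 0 = 11.
  i=2: a_2=10, p_2 = 10*111 + 10 = 1120, q_2 = 10*11 + 1 = 111.
  i=3: a_3=9, p_3 = 9*1120 + 111 = 10191, q_3 = 9*111 + 11 = 1010.
  i=4: a_4=6, p_4 = 6*10191 + 1120 = 62266, q_4 = 6*1010 + 111 = 6171.
  i=5: a_5=9, p_5 = 9*62266 + 10191 = 570585, q_5 = 9*6171 + 1010 = 56549.
  i=6: a_6=9, p_6 = 9*570585 + 62266 = 5197531, q_6 = 9*56549 + 6171 = 515112.
  i=7: a_7=3, p_7 = 3*5197531 + 570585 = 16163178, q_7 = 3*515112 + 56549 = 1601885.

10/1, 111/11, 1120/111, 10191/1010, 62266/6171, 570585/56549, 5197531/515112, 16163178/1601885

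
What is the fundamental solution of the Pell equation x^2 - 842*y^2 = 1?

First expand sqrt(842) as a continued fraction. With x_i = (sqrt(842) + m_i)/d_i and (m_0, d_0) = (0, 1): a_0 = floor(sqrt(842)) = 29, since 29^2 = 841 <= 842 < 900 = 30^2.
Iterate m_{i+1} = d_i*a_i - m_i, d_{i+1} = (842 - m_{i+1}^2)/d_i, a_{i+1} = floor((a_0 + m_{i+1})/d_{i+1}):
  m_1 = 1*29 - 0 = 29, d_1 = (842 - 29^2)/1 = 1/1 = 1, a_1 = floor((29 + 29)/1) = 58.
  m_2 = 1*58 - 29 = 29, d_2 = (842 - 29^2)/1 = 1/1 = 1: (m_2, d_2) = (m_1, d_1) = (29, 1), so from here the quotient a_1 repeats; the period length is 1.
So sqrt(842) = [29; (58)] with period length k = 1.
k is odd, so (p_{k-1}, q_{k-1}) only solves x^2 - 842y^2 = -1 and the fundamental solution of x^2 - 842y^2 = 1 is (p_{2k-1}, q_{2k-1}) = (p_1, q_1); compute convergents through index 1, running through the period twice.
Convergents (p_i = a_i*p_{i-1} + p_{i-2}, q_i = a_i*q_{i-1} + q_{i-2} with p_{-2}=0, p_{-1}=1, q_{-2}=1, q_{-1}=0):
  i=0: a_0=29, p_0 = 29*1 + 0 = 29, q_0 = 29*0 + 1 = 1.
  i=1: a_1=58, p_1 = 58*29 + 1 = 1683, q_1 = 58*1 + 0 = 58.
Indeed p_0^2 - 842*q_0^2 = 841 - 842 = -1, not +1.
Check: 1683^2 - 842*58^2 = 2832489 - 2832488 = 1, so (x, y) = (1683, 58) solves the equation, and by the theorem it is the least positive solution.

(x, y) = (1683, 58)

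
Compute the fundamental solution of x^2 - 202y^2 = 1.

First expand sqrt(202) as a continued fraction. With x_i = (sqrt(202) + m_i)/d_i and (m_0, d_0) = (0, 1): a_0 = floor(sqrt(202)) = 14, since 14^2 = 196 <= 202 < 225 = 15^2.
Iterate m_{i+1} = d_i*a_i - m_i, d_{i+1} = (202 - m_{i+1}^2)/d_i, a_{i+1} = floor((a_0 + m_{i+1})/d_{i+1}):
  m_1 = 1*14 - 0 = 14, d_1 = (202 - 14^2)/1 = 6/1 = 6, a_1 = floor((14 + 14)/6) = 4.
  m_2 = 6*4 - 14 = 10, d_2 = (202 - 10^2)/6 = 102/6 = 17, a_2 = floor((14 + 10)/17) = 1.
  m_3 = 17*1 - 10 = 7, d_3 = (202 - 7^2)/17 = 153/17 = 9, a_3 = floor((14 + 7)/9) = 2.
  m_4 = 9*2 - 7 = 11, d_4 = (202 - 11^2)/9 = 81/9 = 9, a_4 = floor((14 + 11)/9) = 2.
  m_5 = 9*2 - 11 = 7, d_5 = (202 - 7^2)/9 = 153/9 = 17, a_5 = floor((14 + 7)/17) = 1.
  m_6 = 17*1 - 7 = 10, d_6 = (202 - 10^2)/17 = 102/17 = 6, a_6 = floor((14 + 10)/6) = 4.
  m_7 = 6*4 - 10 = 14, d_7 = (202 - 14^2)/6 = 6/6 = 1, a_7 = floor((14 + 14)/1) = 28.
  m_8 = 1*28 - 14 = 14, d_8 = (202 - 14^2)/1 = 6/1 = 6: (m_8, d_8) = (m_1, d_1) = (14, 6), so from here the quotients repeat a_1, ..., a_7; the period length is 7.
So sqrt(202) = [14; (4, 1, 2, 2, 1, 4, 28)] with period length k = 7.
k is odd, so (p_{k-1}, q_{k-1}) only solves x^2 - 202y^2 = -1 and the fundamental solution of x^2 - 202y^2 = 1 is (p_{2k-1}, q_{2k-1}) = (p_13, q_13); compute convergents through index 13, running through the period twice.
Convergents (p_i = a_i*p_{i-1} + p_{i-2}, q_i = a_i*q_{i-1} + q_{i-2} with p_{-2}=0, p_{-1}=1, q_{-2}=1, q_{-1}=0):
  i=0: a_0=14, p_0 = 14*1 + 0 = 14, q_0 = 14*0 + 1 = 1.
  i=1: a_1=4, p_1 = 4*14 + 1 = 57, q_1 = 4*1 + 0 = 4.
  i=2: a_2=1, p_2 = 1*57 + 14 = 71, q_2 = 1*4 + 1 = 5.
  i=3: a_3=2, p_3 = 2*71 + 57 = 199, q_3 = 2*5 + 4 = 14.
  i=4: a_4=2, p_4 = 2*199 + 71 = 469, q_4 = 2*14 + 5 = 33.
  i=5: a_5=1, p_5 = 1*469 + 199 = 668, q_5 = 1*33 + 14 = 47.
  i=6: a_6=4, p_6 = 4*668 + 469 = 3141, q_6 = 4*47 + 33 = 221.
  i=7: a_7=28, p_7 = 28*3141 + 668 = 88616, q_7 = 28*221 + 47 = 6235.
  i=8: a_8=4, p_8 = 4*88616 + 3141 = 357605, q_8 = 4*6235 + 221 = 25161.
  i=9: a_9=1, p_9 = 1*357605 + 88616 = 446221, q_9 = 1*25161 + 6235 = 31396.
  i=10: a_10=2, p_10 = 2*446221 + 357605 = 1250047, q_10 = 2*31396 + 25161 = 87953.
  i=11: a_11=2, p_11 = 2*1250047 + 446221 = 2946315, q_11 = 2*87953 + 31396 = 207302.
  i=12: a_12=1, p_12 = 1*2946315 + 1250047 = 4196362, q_12 = 1*207302 + 87953 = 295255.
  i=13: a_13=4, p_13 = 4*4196362 + 2946315 = 19731763, q_13 = 4*295255 + 207302 = 1388322.
Indeed p_6^2 - 202*q_6^2 = 9865881 - 9865882 = -1, not +1.
Check: 19731763^2 - 202*1388322^2 = 389342471088169 - 389342471088168 = 1, so (x, y) = (19731763, 1388322) solves the equation, and by the theorem it is the least positive solution.

(x, y) = (19731763, 1388322)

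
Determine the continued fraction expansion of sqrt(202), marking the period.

[14; (4, 1, 2, 2, 1, 4, 28)]

Write x_i = (sqrt(202) + m_i)/d_i with (m_0, d_0) = (0, 1). a_0 = floor(sqrt(202)) = 14, since 14^2 = 196 <= 202 < 225 = 15^2.
Iterate m_{i+1} = d_i*a_i - m_i, d_{i+1} = (202 - m_{i+1}^2)/d_i, a_{i+1} = floor((a_0 + m_{i+1})/d_{i+1}):
  m_1 = 1*14 - 0 = 14, d_1 = (202 - 14^2)/1 = 6/1 = 6, a_1 = floor((14 + 14)/6) = 4.
  m_2 = 6*4 - 14 = 10, d_2 = (202 - 10^2)/6 = 102/6 = 17, a_2 = floor((14 + 10)/17) = 1.
  m_3 = 17*1 - 10 = 7, d_3 = (202 - 7^2)/17 = 153/17 = 9, a_3 = floor((14 + 7)/9) = 2.
  m_4 = 9*2 - 7 = 11, d_4 = (202 - 11^2)/9 = 81/9 = 9, a_4 = floor((14 + 11)/9) = 2.
  m_5 = 9*2 - 11 = 7, d_5 = (202 - 7^2)/9 = 153/9 = 17, a_5 = floor((14 + 7)/17) = 1.
  m_6 = 17*1 - 7 = 10, d_6 = (202 - 10^2)/17 = 102/17 = 6, a_6 = floor((14 + 10)/6) = 4.
  m_7 = 6*4 - 10 = 14, d_7 = (202 - 14^2)/6 = 6/6 = 1, a_7 = floor((14 + 14)/1) = 28.
  m_8 = 1*28 - 14 = 14, d_8 = (202 - 14^2)/1 = 6/1 = 6: (m_8, d_8) = (m_1, d_1) = (14, 6), so from here the quotients repeat a_1, ..., a_7; the period length is 7.
Hence the expansion of sqrt(202) is a_0 = 14 followed by the repeating block 4, 1, 2, 2, 1, 4, 28 (period 7).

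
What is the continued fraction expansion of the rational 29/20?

[1; 2, 4, 2]

Run the Euclidean algorithm on 29 and 20; the successive quotients are the partial quotients a_0, a_1, ... (each step inverts the fractional part left over by the previous one):
  29 = 1*20 + 9, so a_0 = 1.
  20 = 2*9 + 2, so a_1 = 2.
  9 = 4*2 + 1, so a_2 = 4.
  2 = 2*1 + 0, so a_3 = 2.
The remainder reaches 0 after 4 divisions, so the expansion has 4 partial quotients, read off in order.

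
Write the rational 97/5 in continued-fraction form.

Run the Euclidean algorithm on 97 and 5; the successive quotients are the partial quotients a_0, a_1, ... (each step inverts the fractional part left over by the previous one):
  97 = 19*5 + 2, so a_0 = 19.
  5 = 2*2 + 1, so a_1 = 2.
  2 = 2*1 + 0, so a_2 = 2.
The remainder reaches 0 after 3 divisions, so the expansion has 3 partial quotients, read off in order.

[19; 2, 2]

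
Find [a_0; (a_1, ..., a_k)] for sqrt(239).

[15; (2, 5, 1, 2, 4, 15, 4, 2, 1, 5, 2, 30)]

Write x_i = (sqrt(239) + m_i)/d_i with (m_0, d_0) = (0, 1). a_0 = floor(sqrt(239)) = 15, since 15^2 = 225 <= 239 < 256 = 16^2.
Iterate m_{i+1} = d_i*a_i - m_i, d_{i+1} = (239 - m_{i+1}^2)/d_i, a_{i+1} = floor((a_0 + m_{i+1})/d_{i+1}):
  m_1 = 1*15 - 0 = 15, d_1 = (239 - 15^2)/1 = 14/1 = 14, a_1 = floor((15 + 15)/14) = 2.
  m_2 = 14*2 - 15 = 13, d_2 = (239 - 13^2)/14 = 70/14 = 5, a_2 = floor((15 + 13)/5) = 5.
  m_3 = 5*5 - 13 = 12, d_3 = (239 - 12^2)/5 = 95/5 = 19, a_3 = floor((15 + 12)/19) = 1.
  m_4 = 19*1 - 12 = 7, d_4 = (239 - 7^2)/19 = 190/19 = 10, a_4 = floor((15 + 7)/10) = 2.
  m_5 = 10*2 - 7 = 13, d_5 = (239 - 13^2)/10 = 70/10 = 7, a_5 = floor((15 + 13)/7) = 4.
  m_6 = 7*4 - 13 = 15, d_6 = (239 - 15^2)/7 = 14/7 = 2, a_6 = floor((15 + 15)/2) = 15.
  m_7 = 2*15 - 15 = 15, d_7 = (239 - 15^2)/2 = 14/2 = 7, a_7 = floor((15 + 15)/7) = 4.
  m_8 = 7*4 - 15 = 13, d_8 = (239 - 13^2)/7 = 70/7 = 10, a_8 = floor((15 + 13)/10) = 2.
  m_9 = 10*2 - 13 = 7, d_9 = (239 - 7^2)/10 = 190/10 = 19, a_9 = floor((15 + 7)/19) = 1.
  m_10 = 19*1 - 7 = 12, d_10 = (239 - 12^2)/19 = 95/19 = 5, a_10 = floor((15 + 12)/5) = 5.
  m_11 = 5*5 - 12 = 13, d_11 = (239 - 13^2)/5 = 70/5 = 14, a_11 = floor((15 + 13)/14) = 2.
  m_12 = 14*2 - 13 = 15, d_12 = (239 - 15^2)/14 = 14/14 = 1, a_12 = floor((15 + 15)/1) = 30.
  m_13 = 1*30 - 15 = 15, d_13 = (239 - 15^2)/1 = 14/1 = 14: (m_13, d_13) = (m_1, d_1) = (15, 14), so from here the quotients repeat a_1, ..., a_12; the period length is 12.
Hence the expansion of sqrt(239) is a_0 = 15 followed by the repeating block 2, 5, 1, 2, 4, 15, 4, 2, 1, 5, 2, 30 (period 12).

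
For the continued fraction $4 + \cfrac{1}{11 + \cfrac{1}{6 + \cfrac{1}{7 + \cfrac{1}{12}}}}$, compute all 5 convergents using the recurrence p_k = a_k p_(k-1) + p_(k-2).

4/1, 45/11, 274/67, 1963/480, 23830/5827

Using the convergent recurrence p_i = a_i*p_{i-1} + p_{i-2}, q_i = a_i*q_{i-1} + q_{i-2} with p_{-2}=0, p_{-1}=1, q_{-2}=1, q_{-1}=0:
  i=0: a_0=4, p_0 = 4*1 + 0 = 4, q_0 = 4*0 + 1 = 1.
  i=1: a_1=11, p_1 = 11*4 + 1 = 45, q_1 = 11*1 + 0 = 11.
  i=2: a_2=6, p_2 = 6*45 + 4 = 274, q_2 = 6*11 + 1 = 67.
  i=3: a_3=7, p_3 = 7*274 + 45 = 1963, q_3 = 7*67 + 11 = 480.
  i=4: a_4=12, p_4 = 12*1963 + 274 = 23830, q_4 = 12*480 + 67 = 5827.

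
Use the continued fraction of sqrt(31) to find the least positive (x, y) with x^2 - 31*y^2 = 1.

First expand sqrt(31) as a continued fraction. With x_i = (sqrt(31) + m_i)/d_i and (m_0, d_0) = (0, 1): a_0 = floor(sqrt(31)) = 5, since 5^2 = 25 <= 31 < 36 = 6^2.
Iterate m_{i+1} = d_i*a_i - m_i, d_{i+1} = (31 - m_{i+1}^2)/d_i, a_{i+1} = floor((a_0 + m_{i+1})/d_{i+1}):
  m_1 = 1*5 - 0 = 5, d_1 = (31 - 5^2)/1 = 6/1 = 6, a_1 = floor((5 + 5)/6) = 1.
  m_2 = 6*1 - 5 = 1, d_2 = (31 - 1^2)/6 = 30/6 = 5, a_2 = floor((5 + 1)/5) = 1.
  m_3 = 5*1 - 1 = 4, d_3 = (31 - 4^2)/5 = 15/5 = 3, a_3 = floor((5 + 4)/3) = 3.
  m_4 = 3*3 - 4 = 5, d_4 = (31 - 5^2)/3 = 6/3 = 2, a_4 = floor((5 + 5)/2) = 5.
  m_5 = 2*5 - 5 = 5, d_5 = (31 - 5^2)/2 = 6/2 = 3, a_5 = floor((5 + 5)/3) = 3.
  m_6 = 3*3 - 5 = 4, d_6 = (31 - 4^2)/3 = 15/3 = 5, a_6 = floor((5 + 4)/5) = 1.
  m_7 = 5*1 - 4 = 1, d_7 = (31 - 1^2)/5 = 30/5 = 6, a_7 = floor((5 + 1)/6) = 1.
  m_8 = 6*1 - 1 = 5, d_8 = (31 - 5^2)/6 = 6/6 = 1, a_8 = floor((5 + 5)/1) = 10.
  m_9 = 1*10 - 5 = 5, d_9 = (31 - 5^2)/1 = 6/1 = 6: (m_9, d_9) = (m_1, d_1) = (5, 6), so from here the quotients repeat a_1, ..., a_8; the period length is 8.
So sqrt(31) = [5; (1, 1, 3, 5, 3, 1, 1, 10)] with period length k = 8.
k is even, so the fundamental solution of x^2 - 31y^2 = 1 is (p_{k-1}, q_{k-1}) = (p_7, q_7); compute convergents through index 7.
Convergents (p_i = a_i*p_{i-1} + p_{i-2}, q_i = a_i*q_{i-1} + q_{i-2} with p_{-2}=0, p_{-1}=1, q_{-2}=1, q_{-1}=0):
  i=0: a_0=5, p_0 = 5*1 + 0 = 5, q_0 = 5*0 + 1 = 1.
  i=1: a_1=1, p_1 = 1*5 + 1 = 6, q_1 = 1*1 + 0 = 1.
  i=2: a_2=1, p_2 = 1*6 + 5 = 11, q_2 = 1*1 + 1 = 2.
  i=3: a_3=3, p_3 = 3*11 + 6 = 39, q_3 = 3*2 + 1 = 7.
  i=4: a_4=5, p_4 = 5*39 + 11 = 206, q_4 = 5*7 + 2 = 37.
  i=5: a_5=3, p_5 = 3*206 + 39 = 657, q_5 = 3*37 + 7 = 118.
  i=6: a_6=1, p_6 = 1*657 + 206 = 863, q_6 = 1*118 + 37 = 155.
  i=7: a_7=1, p_7 = 1*863 + 657 = 1520, q_7 = 1*155 + 118 = 273.
Check: 1520^2 - 31*273^2 = 2310400 - 2310399 = 1, so (x, y) = (1520, 273) solves the equation, and by the theorem it is the least positive solution.

(x, y) = (1520, 273)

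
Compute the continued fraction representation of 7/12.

Run the Euclidean algorithm on 7 and 12; the successive quotients are the partial quotients a_0, a_1, ... (each step inverts the fractional part left over by the previous one):
  7 = 0*12 + 7, so a_0 = 0.
  12 = 1*7 + 5, so a_1 = 1.
  7 = 1*5 + 2, so a_2 = 1.
  5 = 2*2 + 1, so a_3 = 2.
  2 = 2*1 + 0, so a_4 = 2.
The remainder reaches 0 after 5 divisions, so the expansion has 5 partial quotients, read off in order.

[0; 1, 1, 2, 2]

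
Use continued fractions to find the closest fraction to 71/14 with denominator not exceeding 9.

46/9

Expand x = 71/14 as a continued fraction with the Euclidean algorithm:
  71 = 5*14 + 1, so a_0 = 5.
  14 = 14*1 + 0, so a_1 = 14.
so x = [5; 14].
Convergents (p_i = a_i*p_{i-1} + p_{i-2}, q_i = a_i*q_{i-1} + q_{i-2} with p_{-2}=0, p_{-1}=1, q_{-2}=1, q_{-1}=0), until the denominator exceeds 9:
  i=0: a_0=5, p_0 = 5*1 + 0 = 5, q_0 = 5*0 + 1 = 1.
  i=1: a_1=14, p_1 = 14*5 + 1 = 71, q_1 = 14*1 + 0 = 14.
q_1 = 14 > 9, so the last convergent with denominator <= 9 is p_0/q_0 = 5/1.
The closest fraction with denominator <= 9 is either p_0/q_0 or the intermediate fraction (k*p_0 + p_{-1})/(k*q_0 + q_{-1}) with the largest k >= 1 whose denominator stays <= 9; these approach x as k grows, and every other convergent or intermediate fraction in range is farther away.
Largest k: floor((9 - q_{-1})/q_0) = floor((9 - 0)/1) = 9 (using the seeds p_{-1} = 1, q_{-1} = 0).
That gives (9*5 + 1)/(9*1 + 0) = 46/9.
Compare the errors: |x - 5/1| = |71*1 - 5*14|/(14*1) = 1/14, and |x - 46/9| = |71*9 - 46*14|/(14*9) = 5/126.
Cross-multiplying, 5*14 = 70 < 126 = 1*126, so 5/126 is smaller: the intermediate fraction 46/9 is closer to x than 5/1.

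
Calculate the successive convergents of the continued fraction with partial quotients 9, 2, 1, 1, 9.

9/1, 19/2, 28/3, 47/5, 451/48

Using the convergent recurrence p_i = a_i*p_{i-1} + p_{i-2}, q_i = a_i*q_{i-1} + q_{i-2} with p_{-2}=0, p_{-1}=1, q_{-2}=1, q_{-1}=0:
  i=0: a_0=9, p_0 = 9*1 + 0 = 9, q_0 = 9*0 + 1 = 1.
  i=1: a_1=2, p_1 = 2*9 + 1 = 19, q_1 = 2*1 + 0 = 2.
  i=2: a_2=1, p_2 = 1*19 + 9 = 28, q_2 = 1*2 + 1 = 3.
  i=3: a_3=1, p_3 = 1*28 + 19 = 47, q_3 = 1*3 + 2 = 5.
  i=4: a_4=9, p_4 = 9*47 + 28 = 451, q_4 = 9*5 + 3 = 48.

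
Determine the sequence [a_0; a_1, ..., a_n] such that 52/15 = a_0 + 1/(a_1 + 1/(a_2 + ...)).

[3; 2, 7]

Run the Euclidean algorithm on 52 and 15; the successive quotients are the partial quotients a_0, a_1, ... (each step inverts the fractional part left over by the previous one):
  52 = 3*15 + 7, so a_0 = 3.
  15 = 2*7 + 1, so a_1 = 2.
  7 = 7*1 + 0, so a_2 = 7.
The remainder reaches 0 after 3 divisions, so the expansion has 3 partial quotients, read off in order.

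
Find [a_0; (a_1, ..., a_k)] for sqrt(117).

[10; (1, 4, 2, 4, 1, 20)]

Write x_i = (sqrt(117) + m_i)/d_i with (m_0, d_0) = (0, 1). a_0 = floor(sqrt(117)) = 10, since 10^2 = 100 <= 117 < 121 = 11^2.
Iterate m_{i+1} = d_i*a_i - m_i, d_{i+1} = (117 - m_{i+1}^2)/d_i, a_{i+1} = floor((a_0 + m_{i+1})/d_{i+1}):
  m_1 = 1*10 - 0 = 10, d_1 = (117 - 10^2)/1 = 17/1 = 17, a_1 = floor((10 + 10)/17) = 1.
  m_2 = 17*1 - 10 = 7, d_2 = (117 - 7^2)/17 = 68/17 = 4, a_2 = floor((10 + 7)/4) = 4.
  m_3 = 4*4 - 7 = 9, d_3 = (117 - 9^2)/4 = 36/4 = 9, a_3 = floor((10 + 9)/9) = 2.
  m_4 = 9*2 - 9 = 9, d_4 = (117 - 9^2)/9 = 36/9 = 4, a_4 = floor((10 + 9)/4) = 4.
  m_5 = 4*4 - 9 = 7, d_5 = (117 - 7^2)/4 = 68/4 = 17, a_5 = floor((10 + 7)/17) = 1.
  m_6 = 17*1 - 7 = 10, d_6 = (117 - 10^2)/17 = 17/17 = 1, a_6 = floor((10 + 10)/1) = 20.
  m_7 = 1*20 - 10 = 10, d_7 = (117 - 10^2)/1 = 17/1 = 17: (m_7, d_7) = (m_1, d_1) = (10, 17), so from here the quotients repeat a_1, ..., a_6; the period length is 6.
Hence the expansion of sqrt(117) is a_0 = 10 followed by the repeating block 1, 4, 2, 4, 1, 20 (period 6).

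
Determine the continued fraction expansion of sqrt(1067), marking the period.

Write x_i = (sqrt(1067) + m_i)/d_i with (m_0, d_0) = (0, 1). a_0 = floor(sqrt(1067)) = 32, since 32^2 = 1024 <= 1067 < 1089 = 33^2.
Iterate m_{i+1} = d_i*a_i - m_i, d_{i+1} = (1067 - m_{i+1}^2)/d_i, a_{i+1} = floor((a_0 + m_{i+1})/d_{i+1}):
  m_1 = 1*32 - 0 = 32, d_1 = (1067 - 32^2)/1 = 43/1 = 43, a_1 = floor((32 + 32)/43) = 1.
  m_2 = 43*1 - 32 = 11, d_2 = (1067 - 11^2)/43 = 946/43 = 22, a_2 = floor((32 + 11)/22) = 1.
  m_3 = 22*1 - 11 = 11, d_3 = (1067 - 11^2)/22 = 946/22 = 43, a_3 = floor((32 + 11)/43) = 1.
  m_4 = 43*1 - 11 = 32, d_4 = (1067 - 32^2)/43 = 43/43 = 1, a_4 = floor((32 + 32)/1) = 64.
  m_5 = 1*64 - 32 = 32, d_5 = (1067 - 32^2)/1 = 43/1 = 43: (m_5, d_5) = (m_1, d_1) = (32, 43), so from here the quotients repeat a_1, ..., a_4; the period length is 4.
Hence the expansion of sqrt(1067) is a_0 = 32 followed by the repeating block 1, 1, 1, 64 (period 4).

[32; (1, 1, 1, 64)]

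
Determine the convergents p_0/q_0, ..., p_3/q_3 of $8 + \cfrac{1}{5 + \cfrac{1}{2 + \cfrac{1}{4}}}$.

8/1, 41/5, 90/11, 401/49

Using the convergent recurrence p_i = a_i*p_{i-1} + p_{i-2}, q_i = a_i*q_{i-1} + q_{i-2} with p_{-2}=0, p_{-1}=1, q_{-2}=1, q_{-1}=0:
  i=0: a_0=8, p_0 = 8*1 + 0 = 8, q_0 = 8*0 + 1 = 1.
  i=1: a_1=5, p_1 = 5*8 + 1 = 41, q_1 = 5*1 + 0 = 5.
  i=2: a_2=2, p_2 = 2*41 + 8 = 90, q_2 = 2*5 + 1 = 11.
  i=3: a_3=4, p_3 = 4*90 + 41 = 401, q_3 = 4*11 + 5 = 49.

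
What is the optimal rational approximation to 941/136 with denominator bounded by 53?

256/37

Expand x = 941/136 as a continued fraction with the Euclidean algorithm:
  941 = 6*136 + 125, so a_0 = 6.
  136 = 1*125 + 11, so a_1 = 1.
  125 = 11*11 + 4, so a_2 = 11.
  11 = 2*4 + 3, so a_3 = 2.
  4 = 1*3 + 1, so a_4 = 1.
  3 = 3*1 + 0, so a_5 = 3.
so x = [6; 1, 11, 2, 1, 3].
Convergents (p_i = a_i*p_{i-1} + p_{i-2}, q_i = a_i*q_{i-1} + q_{i-2} with p_{-2}=0, p_{-1}=1, q_{-2}=1, q_{-1}=0), until the denominator exceeds 53:
  i=0: a_0=6, p_0 = 6*1 + 0 = 6, q_0 = 6*0 + 1 = 1.
  i=1: a_1=1, p_1 = 1*6 + 1 = 7, q_1 = 1*1 + 0 = 1.
  i=2: a_2=11, p_2 = 11*7 + 6 = 83, q_2 = 11*1 + 1 = 12.
  i=3: a_3=2, p_3 = 2*83 + 7 = 173, q_3 = 2*12 + 1 = 25.
  i=4: a_4=1, p_4 = 1*173 + 83 = 256, q_4 = 1*25 + 12 = 37.
  i=5: a_5=3, p_5 = 3*256 + 173 = 941, q_5 = 3*37 + 25 = 136.
q_5 = 136 > 53, so the last convergent with denominator <= 53 is p_4/q_4 = 256/37.
The closest fraction with denominator <= 53 is either p_4/q_4 or the intermediate fraction (k*p_4 + p_3)/(k*q_4 + q_3) with the largest k >= 1 whose denominator stays <= 53; these approach x as k grows, and every other convergent or intermediate fraction in range is farther away.
Largest k: floor((53 - q_3)/q_4) = floor((53 - 25)/37) = 0.
Since k = 0, no intermediate fraction beyond p_4/q_4 has denominator <= 53, so the convergent 256/37 is the closest (its error is |941*37 - 256*136|/(136*37) = 1/5032).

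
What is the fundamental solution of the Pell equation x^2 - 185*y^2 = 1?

First expand sqrt(185) as a continued fraction. With x_i = (sqrt(185) + m_i)/d_i and (m_0, d_0) = (0, 1): a_0 = floor(sqrt(185)) = 13, since 13^2 = 169 <= 185 < 196 = 14^2.
Iterate m_{i+1} = d_i*a_i - m_i, d_{i+1} = (185 - m_{i+1}^2)/d_i, a_{i+1} = floor((a_0 + m_{i+1})/d_{i+1}):
  m_1 = 1*13 - 0 = 13, d_1 = (185 - 13^2)/1 = 16/1 = 16, a_1 = floor((13 + 13)/16) = 1.
  m_2 = 16*1 - 13 = 3, d_2 = (185 - 3^2)/16 = 176/16 = 11, a_2 = floor((13 + 3)/11) = 1.
  m_3 = 11*1 - 3 = 8, d_3 = (185 - 8^2)/11 = 121/11 = 11, a_3 = floor((13 + 8)/11) = 1.
  m_4 = 11*1 - 8 = 3, d_4 = (185 - 3^2)/11 = 176/11 = 16, a_4 = floor((13 + 3)/16) = 1.
  m_5 = 16*1 - 3 = 13, d_5 = (185 - 13^2)/16 = 16/16 = 1, a_5 = floor((13 + 13)/1) = 26.
  m_6 = 1*26 - 13 = 13, d_6 = (185 - 13^2)/1 = 16/1 = 16: (m_6, d_6) = (m_1, d_1) = (13, 16), so from here the quotients repeat a_1, ..., a_5; the period length is 5.
So sqrt(185) = [13; (1, 1, 1, 1, 26)] with period length k = 5.
k is odd, so (p_{k-1}, q_{k-1}) only solves x^2 - 185y^2 = -1 and the fundamental solution of x^2 - 185y^2 = 1 is (p_{2k-1}, q_{2k-1}) = (p_9, q_9); compute convergents through index 9, running through the period twice.
Convergents (p_i = a_i*p_{i-1} + p_{i-2}, q_i = a_i*q_{i-1} + q_{i-2} with p_{-2}=0, p_{-1}=1, q_{-2}=1, q_{-1}=0):
  i=0: a_0=13, p_0 = 13*1 + 0 = 13, q_0 = 13*0 + 1 = 1.
  i=1: a_1=1, p_1 = 1*13 + 1 = 14, q_1 = 1*1 + 0 = 1.
  i=2: a_2=1, p_2 = 1*14 + 13 = 27, q_2 = 1*1 + 1 = 2.
  i=3: a_3=1, p_3 = 1*27 + 14 = 41, q_3 = 1*2 + 1 = 3.
  i=4: a_4=1, p_4 = 1*41 + 27 = 68, q_4 = 1*3 + 2 = 5.
  i=5: a_5=26, p_5 = 26*68 + 41 = 1809, q_5 = 26*5 + 3 = 133.
  i=6: a_6=1, p_6 = 1*1809 + 68 = 1877, q_6 = 1*133 + 5 = 138.
  i=7: a_7=1, p_7 = 1*1877 + 1809 = 3686, q_7 = 1*138 + 133 = 271.
  i=8: a_8=1, p_8 = 1*3686 + 1877 = 5563, q_8 = 1*271 + 138 = 409.
  i=9: a_9=1, p_9 = 1*5563 + 3686 = 9249, q_9 = 1*409 + 271 = 680.
Indeed p_4^2 - 185*q_4^2 = 4624 - 4625 = -1, not +1.
Check: 9249^2 - 185*680^2 = 85544001 - 85544000 = 1, so (x, y) = (9249, 680) solves the equation, and by the theorem it is the least positive solution.

(x, y) = (9249, 680)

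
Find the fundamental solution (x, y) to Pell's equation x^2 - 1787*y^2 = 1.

First expand sqrt(1787) as a continued fraction. With x_i = (sqrt(1787) + m_i)/d_i and (m_0, d_0) = (0, 1): a_0 = floor(sqrt(1787)) = 42, since 42^2 = 1764 <= 1787 < 1849 = 43^2.
Iterate m_{i+1} = d_i*a_i - m_i, d_{i+1} = (1787 - m_{i+1}^2)/d_i, a_{i+1} = floor((a_0 + m_{i+1})/d_{i+1}):
  m_1 = 1*42 - 0 = 42, d_1 = (1787 - 42^2)/1 = 23/1 = 23, a_1 = floor((42 + 42)/23) = 3.
  m_2 = 23*3 - 42 = 27, d_2 = (1787 - 27^2)/23 = 1058/23 = 46, a_2 = floor((42 + 27)/46) = 1.
  m_3 = 46*1 - 27 = 19, d_3 = (1787 - 19^2)/46 = 1426/46 = 31, a_3 = floor((42 + 19)/31) = 1.
  m_4 = 31*1 - 19 = 12, d_4 = (1787 - 12^2)/31 = 1643/31 = 53, a_4 = floor((42 + 12)/53) = 1.
  m_5 = 53*1 - 12 = 41, d_5 = (1787 - 41^2)/53 = 106/53 = 2, a_5 = floor((42 + 41)/2) = 41.
  m_6 = 2*41 - 41 = 41, d_6 = (1787 - 41^2)/2 = 106/2 = 53, a_6 = floor((42 + 41)/53) = 1.
  m_7 = 53*1 - 41 = 12, d_7 = (1787 - 12^2)/53 = 1643/53 = 31, a_7 = floor((42 + 12)/31) = 1.
  m_8 = 31*1 - 12 = 19, d_8 = (1787 - 19^2)/31 = 1426/31 = 46, a_8 = floor((42 + 19)/46) = 1.
  m_9 = 46*1 - 19 = 27, d_9 = (1787 - 27^2)/46 = 1058/46 = 23, a_9 = floor((42 + 27)/23) = 3.
  m_10 = 23*3 - 27 = 42, d_10 = (1787 - 42^2)/23 = 23/23 = 1, a_10 = floor((42 + 42)/1) = 84.
  m_11 = 1*84 - 42 = 42, d_11 = (1787 - 42^2)/1 = 23/1 = 23: (m_11, d_11) = (m_1, d_1) = (42, 23), so from here the quotients repeat a_1, ..., a_10; the period length is 10.
So sqrt(1787) = [42; (3, 1, 1, 1, 41, 1, 1, 1, 3, 84)] with period length k = 10.
k is even, so the fundamental solution of x^2 - 1787y^2 = 1 is (p_{k-1}, q_{k-1}) = (p_9, q_9); compute convergents through index 9.
Convergents (p_i = a_i*p_{i-1} + p_{i-2}, q_i = a_i*q_{i-1} + q_{i-2} with p_{-2}=0, p_{-1}=1, q_{-2}=1, q_{-1}=0):
  i=0: a_0=42, p_0 = 42*1 + 0 = 42, q_0 = 42*0 + 1 = 1.
  i=1: a_1=3, p_1 = 3*42 + 1 = 127, q_1 = 3*1 + 0 = 3.
  i=2: a_2=1, p_2 = 1*127 + 42 = 169, q_2 = 1*3 + 1 = 4.
  i=3: a_3=1, p_3 = 1*169 + 127 = 296, q_3 = 1*4 + 3 = 7.
  i=4: a_4=1, p_4 = 1*296 + 169 = 465, q_4 = 1*7 + 4 = 11.
  i=5: a_5=41, p_5 = 41*465 + 296 = 19361, q_5 = 41*11 + 7 = 458.
  i=6: a_6=1, p_6 = 1*19361 + 465 = 19826, q_6 = 1*458 + 11 = 469.
  i=7: a_7=1, p_7 = 1*19826 + 19361 = 39187, q_7 = 1*469 + 458 = 927.
  i=8: a_8=1, p_8 = 1*39187 + 19826 = 59013, q_8 = 1*927 + 469 = 1396.
  i=9: a_9=3, p_9 = 3*59013 + 39187 = 216226, q_9 = 3*1396 + 927 = 5115.
Check: 216226^2 - 1787*5115^2 = 46753683076 - 46753683075 = 1, so (x, y) = (216226, 5115) solves the equation, and by the theorem it is the least positive solution.

(x, y) = (216226, 5115)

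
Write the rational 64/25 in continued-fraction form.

Run the Euclidean algorithm on 64 and 25; the successive quotients are the partial quotients a_0, a_1, ... (each step inverts the fractional part left over by the previous one):
  64 = 2*25 + 14, so a_0 = 2.
  25 = 1*14 + 11, so a_1 = 1.
  14 = 1*11 + 3, so a_2 = 1.
  11 = 3*3 + 2, so a_3 = 3.
  3 = 1*2 + 1, so a_4 = 1.
  2 = 2*1 + 0, so a_5 = 2.
The remainder reaches 0 after 6 divisions, so the expansion has 6 partial quotients, read off in order.

[2; 1, 1, 3, 1, 2]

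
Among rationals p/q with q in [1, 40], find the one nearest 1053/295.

132/37

Expand x = 1053/295 as a continued fraction with the Euclidean algorithm:
  1053 = 3*295 + 168, so a_0 = 3.
  295 = 1*168 + 127, so a_1 = 1.
  168 = 1*127 + 41, so a_2 = 1.
  127 = 3*41 + 4, so a_3 = 3.
  41 = 10*4 + 1, so a_4 = 10.
  4 = 4*1 + 0, so a_5 = 4.
so x = [3; 1, 1, 3, 10, 4].
Convergents (p_i = a_i*p_{i-1} + p_{i-2}, q_i = a_i*q_{i-1} + q_{i-2} with p_{-2}=0, p_{-1}=1, q_{-2}=1, q_{-1}=0), until the denominator exceeds 40:
  i=0: a_0=3, p_0 = 3*1 + 0 = 3, q_0 = 3*0 + 1 = 1.
  i=1: a_1=1, p_1 = 1*3 + 1 = 4, q_1 = 1*1 + 0 = 1.
  i=2: a_2=1, p_2 = 1*4 + 3 = 7, q_2 = 1*1 + 1 = 2.
  i=3: a_3=3, p_3 = 3*7 + 4 = 25, q_3 = 3*2 + 1 = 7.
  i=4: a_4=10, p_4 = 10*25 + 7 = 257, q_4 = 10*7 + 2 = 72.
q_4 = 72 > 40, so the last convergent with denominator <= 40 is p_3/q_3 = 25/7.
The closest fraction with denominator <= 40 is either p_3/q_3 or the intermediate fraction (k*p_3 + p_2)/(k*q_3 + q_2) with the largest k >= 1 whose denominator stays <= 40; these approach x as k grows, and every other convergent or intermediate fraction in range is farther away.
Largest k: floor((40 - q_2)/q_3) = floor((40 - 2)/7) = 5.
That gives (5*25 + 7)/(5*7 + 2) = 132/37.
Compare the errors: |x - 25/7| = |1053*7 - 25*295|/(295*7) = 4/2065, and |x - 132/37| = |1053*37 - 132*295|/(295*37) = 21/10915.
Cross-multiplying, 21*2065 = 43365 < 43660 = 4*10915, so 21/10915 is smaller: the intermediate fraction 132/37 is closer to x than 25/7.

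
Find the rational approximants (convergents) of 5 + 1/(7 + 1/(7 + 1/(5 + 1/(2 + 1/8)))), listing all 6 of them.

5/1, 36/7, 257/50, 1321/257, 2899/564, 24513/4769

Using the convergent recurrence p_i = a_i*p_{i-1} + p_{i-2}, q_i = a_i*q_{i-1} + q_{i-2} with p_{-2}=0, p_{-1}=1, q_{-2}=1, q_{-1}=0:
  i=0: a_0=5, p_0 = 5*1 + 0 = 5, q_0 = 5*0 + 1 = 1.
  i=1: a_1=7, p_1 = 7*5 + 1 = 36, q_1 = 7*1 + 0 = 7.
  i=2: a_2=7, p_2 = 7*36 + 5 = 257, q_2 = 7*7 + 1 = 50.
  i=3: a_3=5, p_3 = 5*257 + 36 = 1321, q_3 = 5*50 + 7 = 257.
  i=4: a_4=2, p_4 = 2*1321 + 257 = 2899, q_4 = 2*257 + 50 = 564.
  i=5: a_5=8, p_5 = 8*2899 + 1321 = 24513, q_5 = 8*564 + 257 = 4769.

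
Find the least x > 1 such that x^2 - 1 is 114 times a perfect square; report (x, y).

First expand sqrt(114) as a continued fraction. With x_i = (sqrt(114) + m_i)/d_i and (m_0, d_0) = (0, 1): a_0 = floor(sqrt(114)) = 10, since 10^2 = 100 <= 114 < 121 = 11^2.
Iterate m_{i+1} = d_i*a_i - m_i, d_{i+1} = (114 - m_{i+1}^2)/d_i, a_{i+1} = floor((a_0 + m_{i+1})/d_{i+1}):
  m_1 = 1*10 - 0 = 10, d_1 = (114 - 10^2)/1 = 14/1 = 14, a_1 = floor((10 + 10)/14) = 1.
  m_2 = 14*1 - 10 = 4, d_2 = (114 - 4^2)/14 = 98/14 = 7, a_2 = floor((10 + 4)/7) = 2.
  m_3 = 7*2 - 4 = 10, d_3 = (114 - 10^2)/7 = 14/7 = 2, a_3 = floor((10 + 10)/2) = 10.
  m_4 = 2*10 - 10 = 10, d_4 = (114 - 10^2)/2 = 14/2 = 7, a_4 = floor((10 + 10)/7) = 2.
  m_5 = 7*2 - 10 = 4, d_5 = (114 - 4^2)/7 = 98/7 = 14, a_5 = floor((10 + 4)/14) = 1.
  m_6 = 14*1 - 4 = 10, d_6 = (114 - 10^2)/14 = 14/14 = 1, a_6 = floor((10 + 10)/1) = 20.
  m_7 = 1*20 - 10 = 10, d_7 = (114 - 10^2)/1 = 14/1 = 14: (m_7, d_7) = (m_1, d_1) = (10, 14), so from here the quotients repeat a_1, ..., a_6; the period length is 6.
So sqrt(114) = [10; (1, 2, 10, 2, 1, 20)] with period length k = 6.
k is even, so the fundamental solution of x^2 - 114y^2 = 1 is (p_{k-1}, q_{k-1}) = (p_5, q_5); compute convergents through index 5.
Convergents (p_i = a_i*p_{i-1} + p_{i-2}, q_i = a_i*q_{i-1} + q_{i-2} with p_{-2}=0, p_{-1}=1, q_{-2}=1, q_{-1}=0):
  i=0: a_0=10, p_0 = 10*1 + 0 = 10, q_0 = 10*0 + 1 = 1.
  i=1: a_1=1, p_1 = 1*10 + 1 = 11, q_1 = 1*1 + 0 = 1.
  i=2: a_2=2, p_2 = 2*11 + 10 = 32, q_2 = 2*1 + 1 = 3.
  i=3: a_3=10, p_3 = 10*32 + 11 = 331, q_3 = 10*3 + 1 = 31.
  i=4: a_4=2, p_4 = 2*331 + 32 = 694, q_4 = 2*31 + 3 = 65.
  i=5: a_5=1, p_5 = 1*694 + 331 = 1025, q_5 = 1*65 + 31 = 96.
Check: 1025^2 - 114*96^2 = 1050625 - 1050624 = 1, so (x, y) = (1025, 96) solves the equation, and by the theorem it is the least positive solution.

(x, y) = (1025, 96)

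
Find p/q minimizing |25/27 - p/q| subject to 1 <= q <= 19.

Expand x = 25/27 as a continued fraction with the Euclidean algorithm:
  25 = 0*27 + 25, so a_0 = 0.
  27 = 1*25 + 2, so a_1 = 1.
  25 = 12*2 + 1, so a_2 = 12.
  2 = 2*1 + 0, so a_3 = 2.
so x = [0; 1, 12, 2].
Convergents (p_i = a_i*p_{i-1} + p_{i-2}, q_i = a_i*q_{i-1} + q_{i-2} with p_{-2}=0, p_{-1}=1, q_{-2}=1, q_{-1}=0), until the denominator exceeds 19:
  i=0: a_0=0, p_0 = 0*1 + 0 = 0, q_0 = 0*0 + 1 = 1.
  i=1: a_1=1, p_1 = 1*0 + 1 = 1, q_1 = 1*1 + 0 = 1.
  i=2: a_2=12, p_2 = 12*1 + 0 = 12, q_2 = 12*1 + 1 = 13.
  i=3: a_3=2, p_3 = 2*12 + 1 = 25, q_3 = 2*13 + 1 = 27.
q_3 = 27 > 19, so the last convergent with denominator <= 19 is p_2/q_2 = 12/13.
The closest fraction with denominator <= 19 is either p_2/q_2 or the intermediate fraction (k*p_2 + p_1)/(k*q_2 + q_1) with the largest k >= 1 whose denominator stays <= 19; these approach x as k grows, and every other convergent or intermediate fraction in range is farther away.
Largest k: floor((19 - q_1)/q_2) = floor((19 - 1)/13) = 1.
That gives (1*12 + 1)/(1*13 + 1) = 13/14.
Compare the errors: |x - 12/13| = |25*13 - 12*27|/(27*13) = 1/351, and |x - 13/14| = |25*14 - 13*27|/(27*14) = 1/378.
Cross-multiplying, 1*351 = 351 < 378 = 1*378, so 1/378 is smaller: the intermediate fraction 13/14 is closer to x than 12/13.

13/14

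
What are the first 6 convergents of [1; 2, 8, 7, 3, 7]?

1/1, 3/2, 25/17, 178/121, 559/380, 4091/2781

Using the convergent recurrence p_i = a_i*p_{i-1} + p_{i-2}, q_i = a_i*q_{i-1} + q_{i-2} with p_{-2}=0, p_{-1}=1, q_{-2}=1, q_{-1}=0:
  i=0: a_0=1, p_0 = 1*1 + 0 = 1, q_0 = 1*0 + 1 = 1.
  i=1: a_1=2, p_1 = 2*1 + 1 = 3, q_1 = 2*1 + 0 = 2.
  i=2: a_2=8, p_2 = 8*3 + 1 = 25, q_2 = 8*2 + 1 = 17.
  i=3: a_3=7, p_3 = 7*25 + 3 = 178, q_3 = 7*17 + 2 = 121.
  i=4: a_4=3, p_4 = 3*178 + 25 = 559, q_4 = 3*121 + 17 = 380.
  i=5: a_5=7, p_5 = 7*559 + 178 = 4091, q_5 = 7*380 + 121 = 2781.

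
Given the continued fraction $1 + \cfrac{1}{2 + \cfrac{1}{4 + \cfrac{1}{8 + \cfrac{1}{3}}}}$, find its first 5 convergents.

Using the convergent recurrence p_i = a_i*p_{i-1} + p_{i-2}, q_i = a_i*q_{i-1} + q_{i-2} with p_{-2}=0, p_{-1}=1, q_{-2}=1, q_{-1}=0:
  i=0: a_0=1, p_0 = 1*1 + 0 = 1, q_0 = 1*0 + 1 = 1.
  i=1: a_1=2, p_1 = 2*1 + 1 = 3, q_1 = 2*1 + 0 = 2.
  i=2: a_2=4, p_2 = 4*3 + 1 = 13, q_2 = 4*2 + 1 = 9.
  i=3: a_3=8, p_3 = 8*13 + 3 = 107, q_3 = 8*9 + 2 = 74.
  i=4: a_4=3, p_4 = 3*107 + 13 = 334, q_4 = 3*74 + 9 = 231.

1/1, 3/2, 13/9, 107/74, 334/231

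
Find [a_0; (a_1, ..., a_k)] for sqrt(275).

[16; (1, 1, 2, 1, 1, 32)]

Write x_i = (sqrt(275) + m_i)/d_i with (m_0, d_0) = (0, 1). a_0 = floor(sqrt(275)) = 16, since 16^2 = 256 <= 275 < 289 = 17^2.
Iterate m_{i+1} = d_i*a_i - m_i, d_{i+1} = (275 - m_{i+1}^2)/d_i, a_{i+1} = floor((a_0 + m_{i+1})/d_{i+1}):
  m_1 = 1*16 - 0 = 16, d_1 = (275 - 16^2)/1 = 19/1 = 19, a_1 = floor((16 + 16)/19) = 1.
  m_2 = 19*1 - 16 = 3, d_2 = (275 - 3^2)/19 = 266/19 = 14, a_2 = floor((16 + 3)/14) = 1.
  m_3 = 14*1 - 3 = 11, d_3 = (275 - 11^2)/14 = 154/14 = 11, a_3 = floor((16 + 11)/11) = 2.
  m_4 = 11*2 - 11 = 11, d_4 = (275 - 11^2)/11 = 154/11 = 14, a_4 = floor((16 + 11)/14) = 1.
  m_5 = 14*1 - 11 = 3, d_5 = (275 - 3^2)/14 = 266/14 = 19, a_5 = floor((16 + 3)/19) = 1.
  m_6 = 19*1 - 3 = 16, d_6 = (275 - 16^2)/19 = 19/19 = 1, a_6 = floor((16 + 16)/1) = 32.
  m_7 = 1*32 - 16 = 16, d_7 = (275 - 16^2)/1 = 19/1 = 19: (m_7, d_7) = (m_1, d_1) = (16, 19), so from here the quotients repeat a_1, ..., a_6; the period length is 6.
Hence the expansion of sqrt(275) is a_0 = 16 followed by the repeating block 1, 1, 2, 1, 1, 32 (period 6).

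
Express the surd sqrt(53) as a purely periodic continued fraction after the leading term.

[7; (3, 1, 1, 3, 14)]

Write x_i = (sqrt(53) + m_i)/d_i with (m_0, d_0) = (0, 1). a_0 = floor(sqrt(53)) = 7, since 7^2 = 49 <= 53 < 64 = 8^2.
Iterate m_{i+1} = d_i*a_i - m_i, d_{i+1} = (53 - m_{i+1}^2)/d_i, a_{i+1} = floor((a_0 + m_{i+1})/d_{i+1}):
  m_1 = 1*7 - 0 = 7, d_1 = (53 - 7^2)/1 = 4/1 = 4, a_1 = floor((7 + 7)/4) = 3.
  m_2 = 4*3 - 7 = 5, d_2 = (53 - 5^2)/4 = 28/4 = 7, a_2 = floor((7 + 5)/7) = 1.
  m_3 = 7*1 - 5 = 2, d_3 = (53 - 2^2)/7 = 49/7 = 7, a_3 = floor((7 + 2)/7) = 1.
  m_4 = 7*1 - 2 = 5, d_4 = (53 - 5^2)/7 = 28/7 = 4, a_4 = floor((7 + 5)/4) = 3.
  m_5 = 4*3 - 5 = 7, d_5 = (53 - 7^2)/4 = 4/4 = 1, a_5 = floor((7 + 7)/1) = 14.
  m_6 = 1*14 - 7 = 7, d_6 = (53 - 7^2)/1 = 4/1 = 4: (m_6, d_6) = (m_1, d_1) = (7, 4), so from here the quotients repeat a_1, ..., a_5; the period length is 5.
Hence the expansion of sqrt(53) is a_0 = 7 followed by the repeating block 3, 1, 1, 3, 14 (period 5).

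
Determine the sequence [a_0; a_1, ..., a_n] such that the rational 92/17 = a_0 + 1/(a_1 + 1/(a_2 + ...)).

Run the Euclidean algorithm on 92 and 17; the successive quotients are the partial quotients a_0, a_1, ... (each step inverts the fractional part left over by the previous one):
  92 = 5*17 + 7, so a_0 = 5.
  17 = 2*7 + 3, so a_1 = 2.
  7 = 2*3 + 1, so a_2 = 2.
  3 = 3*1 + 0, so a_3 = 3.
The remainder reaches 0 after 4 divisions, so the expansion has 4 partial quotients, read off in order.

[5; 2, 2, 3]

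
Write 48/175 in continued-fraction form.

[0; 3, 1, 1, 1, 4, 1, 2]

Run the Euclidean algorithm on 48 and 175; the successive quotients are the partial quotients a_0, a_1, ... (each step inverts the fractional part left over by the previous one):
  48 = 0*175 + 48, so a_0 = 0.
  175 = 3*48 + 31, so a_1 = 3.
  48 = 1*31 + 17, so a_2 = 1.
  31 = 1*17 + 14, so a_3 = 1.
  17 = 1*14 + 3, so a_4 = 1.
  14 = 4*3 + 2, so a_5 = 4.
  3 = 1*2 + 1, so a_6 = 1.
  2 = 2*1 + 0, so a_7 = 2.
The remainder reaches 0 after 8 divisions, so the expansion has 8 partial quotients, read off in order.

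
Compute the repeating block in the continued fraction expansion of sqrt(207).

[14; (2, 1, 1, 2, 1, 1, 2, 28)]

Write x_i = (sqrt(207) + m_i)/d_i with (m_0, d_0) = (0, 1). a_0 = floor(sqrt(207)) = 14, since 14^2 = 196 <= 207 < 225 = 15^2.
Iterate m_{i+1} = d_i*a_i - m_i, d_{i+1} = (207 - m_{i+1}^2)/d_i, a_{i+1} = floor((a_0 + m_{i+1})/d_{i+1}):
  m_1 = 1*14 - 0 = 14, d_1 = (207 - 14^2)/1 = 11/1 = 11, a_1 = floor((14 + 14)/11) = 2.
  m_2 = 11*2 - 14 = 8, d_2 = (207 - 8^2)/11 = 143/11 = 13, a_2 = floor((14 + 8)/13) = 1.
  m_3 = 13*1 - 8 = 5, d_3 = (207 - 5^2)/13 = 182/13 = 14, a_3 = floor((14 + 5)/14) = 1.
  m_4 = 14*1 - 5 = 9, d_4 = (207 - 9^2)/14 = 126/14 = 9, a_4 = floor((14 + 9)/9) = 2.
  m_5 = 9*2 - 9 = 9, d_5 = (207 - 9^2)/9 = 126/9 = 14, a_5 = floor((14 + 9)/14) = 1.
  m_6 = 14*1 - 9 = 5, d_6 = (207 - 5^2)/14 = 182/14 = 13, a_6 = floor((14 + 5)/13) = 1.
  m_7 = 13*1 - 5 = 8, d_7 = (207 - 8^2)/13 = 143/13 = 11, a_7 = floor((14 + 8)/11) = 2.
  m_8 = 11*2 - 8 = 14, d_8 = (207 - 14^2)/11 = 11/11 = 1, a_8 = floor((14 + 14)/1) = 28.
  m_9 = 1*28 - 14 = 14, d_9 = (207 - 14^2)/1 = 11/1 = 11: (m_9, d_9) = (m_1, d_1) = (14, 11), so from here the quotients repeat a_1, ..., a_8; the period length is 8.
Hence the expansion of sqrt(207) is a_0 = 14 followed by the repeating block 2, 1, 1, 2, 1, 1, 2, 28 (period 8).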